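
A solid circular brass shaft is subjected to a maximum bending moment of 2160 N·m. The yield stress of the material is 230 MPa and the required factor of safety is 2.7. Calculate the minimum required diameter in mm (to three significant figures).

d = 63.7 mm

σ_allow = 230/2.7 = 85.19 MPa.
For a solid circular section σ = 32M/(πd³), so d³ = 32M/(π σ_allow) = 32×2160000/(π×85.19) = 258300 mm³.
d = 63.68 mm.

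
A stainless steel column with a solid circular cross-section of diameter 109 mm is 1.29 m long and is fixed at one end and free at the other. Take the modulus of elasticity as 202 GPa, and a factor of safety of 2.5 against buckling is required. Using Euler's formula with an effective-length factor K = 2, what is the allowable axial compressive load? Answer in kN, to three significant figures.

P_allow = 830 kN

I = πd⁴/64 = π×109⁴/64 = 6.929×10^6 mm⁴.
Effective length L_e = KL = 2×1.29 m = 2580 mm.
Euler critical load P_cr = π²EI/L_e² = π²×202000×6.929×10^6/2580² = 2.075×10^6 N.
P_allow = P_cr/n = 2.075×10^6/2.5 = 830100 N.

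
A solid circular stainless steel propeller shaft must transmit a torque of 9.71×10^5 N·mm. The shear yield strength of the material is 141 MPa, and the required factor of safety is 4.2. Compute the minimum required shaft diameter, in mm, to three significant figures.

d = 52.8 mm

Allowable shear stress τ_allow = 141/4.2 = 33.57 MPa.
For a solid shaft τ = 16T/(πd³), so d³ = 16T/(π τ_allow) = 16×971000/(π×33.57) = 147300 mm³.
d = (147300)^(1/3) = 52.81 mm.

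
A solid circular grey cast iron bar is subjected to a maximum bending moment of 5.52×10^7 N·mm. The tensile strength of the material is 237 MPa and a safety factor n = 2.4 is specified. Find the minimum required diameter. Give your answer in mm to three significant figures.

d = 179 mm

σ_allow = 237/2.4 = 98.75 MPa.
For a solid circular section σ = 32M/(πd³), so d³ = 32M/(π σ_allow) = 32×5.5200×10^7/(π×98.75) = 5.694×10^6 mm³.
d = 178.6 mm.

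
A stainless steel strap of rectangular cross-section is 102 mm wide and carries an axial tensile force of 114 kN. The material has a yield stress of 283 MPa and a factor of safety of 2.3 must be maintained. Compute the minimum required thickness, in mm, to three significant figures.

σ_allow = 283/2.3 = 123.0 MPa.
Required area A = F/σ_allow = 114000/123.0 = 926.5 mm².
t = A/w = 926.5/102 = 9.083 mm.

t = 9.08 mm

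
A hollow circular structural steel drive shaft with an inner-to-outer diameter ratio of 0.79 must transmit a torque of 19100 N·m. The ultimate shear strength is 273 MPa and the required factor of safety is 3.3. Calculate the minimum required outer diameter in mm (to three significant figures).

d_o = 124 mm

τ_allow = 273/3.3 = 82.73 MPa.
For a hollow shaft τ = 16T/[πd_o³(1−k⁴)] with k = 0.79, so 1−k⁴ = 0.6105.
d_o³ = 16T/[π τ_allow (1−k⁴)] = 16×1.9100×10^7/(π×82.73×0.6105) = 1.926×10^6 mm³.
d_o = 124.4 mm.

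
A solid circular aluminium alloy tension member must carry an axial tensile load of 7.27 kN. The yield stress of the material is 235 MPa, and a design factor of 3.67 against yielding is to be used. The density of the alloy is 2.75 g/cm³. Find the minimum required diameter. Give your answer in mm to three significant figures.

Allowable stress σ_allow = 235/3.67 = 64.03 MPa.
Required area A = F/σ_allow = 7270.0/64.03 = 113.5 mm².
A = πd²/4 → d = √(4A/π) = 12.02 mm.

d = 12.0 mm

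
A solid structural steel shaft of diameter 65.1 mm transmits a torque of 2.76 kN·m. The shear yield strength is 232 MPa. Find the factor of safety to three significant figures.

n = 4.55

τ = 16T/(πd³) = 16×2760000/(π×65.1³) = 50.95 MPa.
n = τ_limit/τ = 232/50.95 = 4.554.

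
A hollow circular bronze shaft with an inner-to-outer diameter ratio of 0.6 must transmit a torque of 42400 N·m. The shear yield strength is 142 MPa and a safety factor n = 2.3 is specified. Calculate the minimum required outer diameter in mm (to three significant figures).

τ_allow = 142/2.3 = 61.74 MPa.
For a hollow shaft τ = 16T/[πd_o³(1−k⁴)] with k = 0.6, so 1−k⁴ = 0.8704.
d_o³ = 16T/[π τ_allow (1−k⁴)] = 16×4.2400×10^7/(π×61.74×0.8704) = 4.018×10^6 mm³.
d_o = 159.0 mm.

d_o = 159 mm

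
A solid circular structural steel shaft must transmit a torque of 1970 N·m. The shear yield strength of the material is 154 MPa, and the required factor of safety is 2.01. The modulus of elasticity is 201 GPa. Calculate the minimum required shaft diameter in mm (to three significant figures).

Allowable shear stress τ_allow = 154/2.01 = 76.62 MPa.
For a solid shaft τ = 16T/(πd³), so d³ = 16T/(π τ_allow) = 16×1970000/(π×76.62) = 131000 mm³.
d = (131000)^(1/3) = 50.78 mm.

d = 50.8 mm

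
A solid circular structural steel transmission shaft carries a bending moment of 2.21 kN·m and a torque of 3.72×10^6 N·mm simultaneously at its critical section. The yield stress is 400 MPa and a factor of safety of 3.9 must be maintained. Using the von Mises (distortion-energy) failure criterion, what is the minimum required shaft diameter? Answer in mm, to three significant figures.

d = 72.9 mm

σ_allow = σ_y/n = 400/3.9 = 102.6 MPa.
For a solid shaft σ_b = 32M/(πd³) and τ = 16T/(πd³), so the von Mises stress is σ' = (16/πd³)·√(4M²+3T²).
√(4M²+3T²) = √(4×(2.210×10^6)² + 3×(3.720×10^6)²) = 7.814×10^6 N·mm.
d³ = 16×7.814×10^6/(π×102.6) = 388000 mm³.
d = 72.94 mm.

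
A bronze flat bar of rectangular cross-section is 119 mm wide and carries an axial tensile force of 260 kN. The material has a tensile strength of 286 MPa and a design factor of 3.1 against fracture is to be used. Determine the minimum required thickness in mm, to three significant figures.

σ_allow = 286/3.1 = 92.26 MPa.
Required area A = F/σ_allow = 260000/92.26 = 2818 mm².
t = A/w = 2818/119 = 23.68 mm.

t = 23.7 mm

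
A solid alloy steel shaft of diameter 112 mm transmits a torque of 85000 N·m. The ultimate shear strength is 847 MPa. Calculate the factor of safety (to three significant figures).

τ = 16T/(πd³) = 16×8.5000×10^7/(π×112³) = 308.1 MPa.
n = τ_limit/τ = 847/308.1 = 2.749.

n = 2.75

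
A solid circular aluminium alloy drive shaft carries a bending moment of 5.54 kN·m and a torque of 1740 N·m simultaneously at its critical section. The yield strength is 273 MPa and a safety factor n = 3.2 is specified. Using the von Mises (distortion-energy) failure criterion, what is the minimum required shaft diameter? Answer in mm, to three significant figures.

σ_allow = σ_y/n = 273/3.2 = 85.31 MPa.
For a solid shaft σ_b = 32M/(πd³) and τ = 16T/(πd³), so the von Mises stress is σ' = (16/πd³)·√(4M²+3T²).
√(4M²+3T²) = √(4×(5.540×10^6)² + 3×(1.740×10^6)²) = 1.148×10^7 N·mm.
d³ = 16×1.148×10^7/(π×85.31) = 685500 mm³.
d = 88.17 mm.

d = 88.2 mm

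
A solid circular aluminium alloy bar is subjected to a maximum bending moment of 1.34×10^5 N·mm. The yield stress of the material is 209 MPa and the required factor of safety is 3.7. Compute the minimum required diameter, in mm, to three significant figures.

σ_allow = 209/3.7 = 56.49 MPa.
For a solid circular section σ = 32M/(πd³), so d³ = 32M/(π σ_allow) = 32×134000/(π×56.49) = 24160 mm³.
d = 28.91 mm.

d = 28.9 mm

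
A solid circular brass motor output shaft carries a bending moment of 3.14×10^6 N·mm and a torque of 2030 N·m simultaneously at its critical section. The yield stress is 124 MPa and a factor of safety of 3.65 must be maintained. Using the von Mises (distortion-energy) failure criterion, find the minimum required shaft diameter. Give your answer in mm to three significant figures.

σ_allow = σ_y/n = 124/3.65 = 33.97 MPa.
For a solid shaft σ_b = 32M/(πd³) and τ = 16T/(πd³), so the von Mises stress is σ' = (16/πd³)·√(4M²+3T²).
√(4M²+3T²) = √(4×(3.140×10^6)² + 3×(2.030×10^6)²) = 7.197×10^6 N·mm.
d³ = 16×7.197×10^6/(π×33.97) = 1.079×10^6 mm³.
d = 102.6 mm.

d = 103 mm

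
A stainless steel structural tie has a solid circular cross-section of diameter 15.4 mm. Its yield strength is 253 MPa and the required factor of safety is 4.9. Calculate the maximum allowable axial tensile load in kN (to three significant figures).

F_allow = 9.62 kN

σ_allow = 253/4.9 = 51.63 MPa.
A = πd²/4 = π×15.4²/4 = 186.3 mm².
F_allow = σ_allow × A = 51.63×186.3 = 9617 N.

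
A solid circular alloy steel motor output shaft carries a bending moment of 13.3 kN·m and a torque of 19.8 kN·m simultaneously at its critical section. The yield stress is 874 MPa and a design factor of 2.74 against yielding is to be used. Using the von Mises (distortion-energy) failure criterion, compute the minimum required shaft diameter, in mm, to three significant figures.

d = 88.5 mm

σ_allow = σ_y/n = 874/2.74 = 319.0 MPa.
For a solid shaft σ_b = 32M/(πd³) and τ = 16T/(πd³), so the von Mises stress is σ' = (16/πd³)·√(4M²+3T²).
√(4M²+3T²) = √(4×(1.330×10^7)² + 3×(1.980×10^7)²) = 4.340×10^7 N·mm.
d³ = 16×4.340×10^7/(π×319.0) = 693000 mm³.
d = 88.49 mm.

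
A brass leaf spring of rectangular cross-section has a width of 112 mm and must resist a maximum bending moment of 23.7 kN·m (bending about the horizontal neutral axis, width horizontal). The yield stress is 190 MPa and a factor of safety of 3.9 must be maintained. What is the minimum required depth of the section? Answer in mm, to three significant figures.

σ_allow = 190/3.9 = 48.72 MPa.
For a rectangular section σ = 6M/(bh²), so h² = 6M/(b σ_allow) = 6×2.3700×10^7/(112×48.72) = 26060 mm².
h = 161.4 mm.

h = 161 mm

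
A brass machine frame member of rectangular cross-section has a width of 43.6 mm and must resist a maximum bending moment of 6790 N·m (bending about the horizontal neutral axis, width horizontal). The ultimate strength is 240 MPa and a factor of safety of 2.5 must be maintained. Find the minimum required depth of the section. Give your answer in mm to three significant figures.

h = 98.7 mm

σ_allow = 240/2.5 = 96.00 MPa.
For a rectangular section σ = 6M/(bh²), so h² = 6M/(b σ_allow) = 6×6790000/(43.6×96.00) = 9733 mm².
h = 98.66 mm.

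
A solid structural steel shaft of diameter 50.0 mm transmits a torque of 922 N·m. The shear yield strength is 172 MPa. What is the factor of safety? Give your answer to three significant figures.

τ = 16T/(πd³) = 16×922000/(π×50.0³) = 37.57 MPa.
n = τ_limit/τ = 172/37.57 = 4.579.

n = 4.58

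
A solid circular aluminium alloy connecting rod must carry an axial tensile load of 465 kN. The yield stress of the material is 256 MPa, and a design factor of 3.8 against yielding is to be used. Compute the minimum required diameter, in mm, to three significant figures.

Allowable stress σ_allow = 256/3.8 = 67.37 MPa.
Required area A = F/σ_allow = 465000/67.37 = 6902 mm².
A = πd²/4 → d = √(4A/π) = 93.75 mm.

d = 93.7 mm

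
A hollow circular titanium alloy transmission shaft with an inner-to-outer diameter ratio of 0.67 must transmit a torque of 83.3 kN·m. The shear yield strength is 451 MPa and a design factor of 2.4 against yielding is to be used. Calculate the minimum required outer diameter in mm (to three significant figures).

d_o = 141 mm

τ_allow = 451/2.4 = 187.9 MPa.
For a hollow shaft τ = 16T/[πd_o³(1−k⁴)] with k = 0.67, so 1−k⁴ = 0.7985.
d_o³ = 16T/[π τ_allow (1−k⁴)] = 16×8.3300×10^7/(π×187.9×0.7985) = 2.827×10^6 mm³.
d_o = 141.4 mm.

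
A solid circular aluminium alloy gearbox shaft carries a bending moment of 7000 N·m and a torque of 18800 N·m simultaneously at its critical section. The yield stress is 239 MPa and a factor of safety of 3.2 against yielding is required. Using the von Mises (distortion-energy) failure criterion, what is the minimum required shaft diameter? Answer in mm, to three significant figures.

d = 134 mm

σ_allow = σ_y/n = 239/3.2 = 74.69 MPa.
For a solid shaft σ_b = 32M/(πd³) and τ = 16T/(πd³), so the von Mises stress is σ' = (16/πd³)·√(4M²+3T²).
√(4M²+3T²) = √(4×(7.000×10^6)² + 3×(1.880×10^7)²) = 3.544×10^7 N·mm.
d³ = 16×3.544×10^7/(π×74.69) = 2.417×10^6 mm³.
d = 134.2 mm.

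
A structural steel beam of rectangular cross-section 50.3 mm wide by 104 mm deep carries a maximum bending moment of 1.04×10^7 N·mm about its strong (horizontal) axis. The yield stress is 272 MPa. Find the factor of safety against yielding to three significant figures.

Section modulus S = bh²/6 = 50.3×104²/6 = 90670 mm³.
σ = M/S = 1.0400×10^7/90670 = 114.7 MPa.
n = 272/114.7 = 2.371.

n = 2.37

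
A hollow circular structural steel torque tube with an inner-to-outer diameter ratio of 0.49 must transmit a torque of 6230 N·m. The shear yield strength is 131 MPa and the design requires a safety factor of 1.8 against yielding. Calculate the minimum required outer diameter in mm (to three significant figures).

τ_allow = 131/1.8 = 72.78 MPa.
For a hollow shaft τ = 16T/[πd_o³(1−k⁴)] with k = 0.49, so 1−k⁴ = 0.9424.
d_o³ = 16T/[π τ_allow (1−k⁴)] = 16×6230000/(π×72.78×0.9424) = 462600 mm³.
d_o = 77.34 mm.

d_o = 77.3 mm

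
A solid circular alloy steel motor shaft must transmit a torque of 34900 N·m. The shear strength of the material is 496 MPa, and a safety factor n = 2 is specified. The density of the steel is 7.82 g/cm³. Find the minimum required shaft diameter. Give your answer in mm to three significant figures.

d = 89.5 mm

Allowable shear stress τ_allow = 496/2 = 248.0 MPa.
For a solid shaft τ = 16T/(πd³), so d³ = 16T/(π τ_allow) = 16×3.4900×10^7/(π×248.0) = 716700 mm³.
d = (716700)^(1/3) = 89.49 mm.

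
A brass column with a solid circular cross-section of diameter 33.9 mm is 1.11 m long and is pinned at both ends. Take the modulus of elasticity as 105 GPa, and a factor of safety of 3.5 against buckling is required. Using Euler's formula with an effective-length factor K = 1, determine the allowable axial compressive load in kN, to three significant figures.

P_allow = 15.6 kN

I = πd⁴/64 = π×33.9⁴/64 = 64830 mm⁴.
Effective length L_e = KL = 1×1.11 m = 1110 mm.
Euler critical load P_cr = π²EI/L_e² = π²×105000×64830/1110² = 54530 N.
P_allow = P_cr/n = 54530/3.5 = 15580 N.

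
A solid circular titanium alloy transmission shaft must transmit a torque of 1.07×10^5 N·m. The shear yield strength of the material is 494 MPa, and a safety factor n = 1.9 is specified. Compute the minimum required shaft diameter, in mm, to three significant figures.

Allowable shear stress τ_allow = 494/1.9 = 260.0 MPa.
For a solid shaft τ = 16T/(πd³), so d³ = 16T/(π τ_allow) = 16×1.0700×10^8/(π×260.0) = 2.096×10^6 mm³.
d = (2.096×10^6)^(1/3) = 128.0 mm.

d = 128 mm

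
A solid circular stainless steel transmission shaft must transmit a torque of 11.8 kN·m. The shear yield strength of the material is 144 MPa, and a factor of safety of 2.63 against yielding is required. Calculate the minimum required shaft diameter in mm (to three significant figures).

d = 103 mm

Allowable shear stress τ_allow = 144/2.63 = 54.75 MPa.
For a solid shaft τ = 16T/(πd³), so d³ = 16T/(π τ_allow) = 16×1.1800×10^7/(π×54.75) = 1.098×10^6 mm³.
d = (1.098×10^6)^(1/3) = 103.2 mm.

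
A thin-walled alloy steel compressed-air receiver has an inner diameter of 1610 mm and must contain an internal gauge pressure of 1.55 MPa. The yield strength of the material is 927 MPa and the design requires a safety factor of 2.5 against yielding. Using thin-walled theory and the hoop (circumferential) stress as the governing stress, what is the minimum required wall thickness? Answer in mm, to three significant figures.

t = 3.37 mm

σ_allow = 927/2.5 = 370.8 MPa.
Hoop stress σ_h = pD/(2t), so t = pD/(2σ_allow) = 1.55×1610/(2×370.8) = 3.365 mm.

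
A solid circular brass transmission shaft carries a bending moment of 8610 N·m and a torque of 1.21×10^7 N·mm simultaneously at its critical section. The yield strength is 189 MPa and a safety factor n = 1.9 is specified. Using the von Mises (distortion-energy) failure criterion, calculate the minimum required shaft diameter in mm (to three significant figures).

d = 112 mm

σ_allow = σ_y/n = 189/1.9 = 99.47 MPa.
For a solid shaft σ_b = 32M/(πd³) and τ = 16T/(πd³), so the von Mises stress is σ' = (16/πd³)·√(4M²+3T²).
√(4M²+3T²) = √(4×(8.610×10^6)² + 3×(1.210×10^7)²) = 2.712×10^7 N·mm.
d³ = 16×2.712×10^7/(π×99.47) = 1.389×10^6 mm³.
d = 111.6 mm.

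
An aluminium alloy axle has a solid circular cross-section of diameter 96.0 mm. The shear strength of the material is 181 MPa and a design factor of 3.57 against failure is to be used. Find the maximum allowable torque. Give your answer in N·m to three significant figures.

T_allow = 8810 N·m

τ_allow = 181/3.57 = 50.70 MPa.
For a solid shaft T_allow = τ_allow·πd³/16; πd³/16 = π×96.0³/16 = 173700 mm³.
T_allow = 50.70×173700 = 8.808×10^6 N·mm = 8808 N·m.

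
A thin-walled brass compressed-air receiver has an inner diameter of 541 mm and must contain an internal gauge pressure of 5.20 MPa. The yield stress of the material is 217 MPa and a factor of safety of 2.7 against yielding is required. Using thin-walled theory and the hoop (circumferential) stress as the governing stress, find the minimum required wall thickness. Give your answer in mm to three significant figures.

σ_allow = 217/2.7 = 80.37 MPa.
Hoop stress σ_h = pD/(2t), so t = pD/(2σ_allow) = 5.20×541/(2×80.37) = 17.50 mm.

t = 17.5 mm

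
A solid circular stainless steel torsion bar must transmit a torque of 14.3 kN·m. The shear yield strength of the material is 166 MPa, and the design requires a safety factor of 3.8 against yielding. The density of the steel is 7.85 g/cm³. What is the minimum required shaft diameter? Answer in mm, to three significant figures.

d = 119 mm

Allowable shear stress τ_allow = 166/3.8 = 43.68 MPa.
For a solid shaft τ = 16T/(πd³), so d³ = 16T/(π τ_allow) = 16×1.4300×10^7/(π×43.68) = 1.667×10^6 mm³.
d = (1.667×10^6)^(1/3) = 118.6 mm.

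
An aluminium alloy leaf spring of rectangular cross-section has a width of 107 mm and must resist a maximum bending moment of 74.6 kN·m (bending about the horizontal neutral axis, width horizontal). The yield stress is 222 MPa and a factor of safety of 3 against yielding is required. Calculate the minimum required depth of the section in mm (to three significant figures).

h = 238 mm

σ_allow = 222/3 = 74.00 MPa.
For a rectangular section σ = 6M/(bh²), so h² = 6M/(b σ_allow) = 6×7.4600×10^7/(107×74.00) = 56530 mm².
h = 237.8 mm.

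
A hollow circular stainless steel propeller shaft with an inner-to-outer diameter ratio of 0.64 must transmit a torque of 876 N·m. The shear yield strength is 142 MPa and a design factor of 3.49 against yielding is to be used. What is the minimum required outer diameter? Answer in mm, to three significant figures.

τ_allow = 142/3.49 = 40.69 MPa.
For a hollow shaft τ = 16T/[πd_o³(1−k⁴)] with k = 0.64, so 1−k⁴ = 0.8322.
d_o³ = 16T/[π τ_allow (1−k⁴)] = 16×876000/(π×40.69×0.8322) = 131800 mm³.
d_o = 50.88 mm.

d_o = 50.9 mm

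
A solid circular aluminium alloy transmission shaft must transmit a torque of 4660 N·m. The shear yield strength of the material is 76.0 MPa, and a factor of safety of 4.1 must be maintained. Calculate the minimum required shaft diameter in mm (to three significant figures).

Allowable shear stress τ_allow = 76.0/4.1 = 18.54 MPa.
For a solid shaft τ = 16T/(πd³), so d³ = 16T/(π τ_allow) = 16×4660000/(π×18.54) = 1.280×10^6 mm³.
d = (1.280×10^6)^(1/3) = 108.6 mm.

d = 109 mm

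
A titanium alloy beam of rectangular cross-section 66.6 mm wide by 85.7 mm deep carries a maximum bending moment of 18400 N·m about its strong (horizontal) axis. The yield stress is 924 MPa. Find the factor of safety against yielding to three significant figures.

n = 4.09

Section modulus S = bh²/6 = 66.6×85.7²/6 = 81520 mm³.
σ = M/S = 1.8400×10^7/81520 = 225.7 MPa.
n = 924/225.7 = 4.094.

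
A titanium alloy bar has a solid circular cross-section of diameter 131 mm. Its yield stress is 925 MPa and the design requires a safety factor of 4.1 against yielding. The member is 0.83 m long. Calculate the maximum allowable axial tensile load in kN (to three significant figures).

σ_allow = 925/4.1 = 225.6 MPa.
A = πd²/4 = π×131²/4 = 13480 mm².
F_allow = σ_allow × A = 225.6×13480 = 3.041×10^6 N.

F_allow = 3040 kN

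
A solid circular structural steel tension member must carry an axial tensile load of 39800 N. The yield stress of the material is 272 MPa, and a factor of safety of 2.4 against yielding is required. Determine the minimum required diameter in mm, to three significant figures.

d = 21.1 mm

Allowable stress σ_allow = 272/2.4 = 113.3 MPa.
Required area A = F/σ_allow = 39800/113.3 = 351.2 mm².
A = πd²/4 → d = √(4A/π) = 21.15 mm.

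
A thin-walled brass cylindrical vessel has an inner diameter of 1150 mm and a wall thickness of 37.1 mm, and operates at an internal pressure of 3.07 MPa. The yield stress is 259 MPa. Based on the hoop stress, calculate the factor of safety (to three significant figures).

n = 5.44

σ_h = pD/(2t) = 3.07×1150/(2×37.1) = 47.58 MPa.
n = 259/47.58 = 5.443.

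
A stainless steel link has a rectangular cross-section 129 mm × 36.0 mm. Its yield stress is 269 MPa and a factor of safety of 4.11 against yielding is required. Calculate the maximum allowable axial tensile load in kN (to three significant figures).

σ_allow = 269/4.11 = 65.45 MPa.
A = 129×36.0 = 4644 mm².
F_allow = σ_allow × A = 65.45×4644 = 304000 N.

F_allow = 304 kN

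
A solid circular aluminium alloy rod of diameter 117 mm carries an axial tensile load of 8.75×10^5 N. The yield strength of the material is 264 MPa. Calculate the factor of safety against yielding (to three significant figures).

A = πd²/4 = 10750 mm².
σ = F/A = 875000/10750 = 81.39 MPa.
n = 264/81.39 = 3.244.

n = 3.24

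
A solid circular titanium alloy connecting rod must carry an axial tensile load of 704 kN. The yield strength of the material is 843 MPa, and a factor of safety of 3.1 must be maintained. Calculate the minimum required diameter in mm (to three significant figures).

d = 57.4 mm

Allowable stress σ_allow = 843/3.1 = 271.9 MPa.
Required area A = F/σ_allow = 704000/271.9 = 2589 mm².
A = πd²/4 → d = √(4A/π) = 57.41 mm.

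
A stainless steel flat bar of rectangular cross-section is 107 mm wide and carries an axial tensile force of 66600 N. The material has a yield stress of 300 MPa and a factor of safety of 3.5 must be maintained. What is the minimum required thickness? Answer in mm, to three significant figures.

σ_allow = 300/3.5 = 85.71 MPa.
Required area A = F/σ_allow = 66600/85.71 = 777.0 mm².
t = A/w = 777.0/107 = 7.262 mm.

t = 7.26 mm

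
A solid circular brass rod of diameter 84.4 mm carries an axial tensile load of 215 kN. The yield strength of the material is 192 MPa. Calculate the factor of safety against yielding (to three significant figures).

n = 5.00

A = πd²/4 = 5595 mm².
σ = F/A = 215000/5595 = 38.43 MPa.
n = 192/38.43 = 4.996.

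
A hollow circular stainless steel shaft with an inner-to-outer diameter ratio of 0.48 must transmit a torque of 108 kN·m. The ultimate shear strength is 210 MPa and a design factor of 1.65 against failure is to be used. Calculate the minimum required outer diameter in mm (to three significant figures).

τ_allow = 210/1.65 = 127.3 MPa.
For a hollow shaft τ = 16T/[πd_o³(1−k⁴)] with k = 0.48, so 1−k⁴ = 0.9469.
d_o³ = 16T/[π τ_allow (1−k⁴)] = 16×1.0800×10^8/(π×127.3×0.9469) = 4.564×10^6 mm³.
d_o = 165.9 mm.

d_o = 166 mm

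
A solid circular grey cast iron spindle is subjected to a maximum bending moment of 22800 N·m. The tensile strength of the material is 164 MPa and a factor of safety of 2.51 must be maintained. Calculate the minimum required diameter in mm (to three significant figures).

d = 153 mm

σ_allow = 164/2.51 = 65.34 MPa.
For a solid circular section σ = 32M/(πd³), so d³ = 32M/(π σ_allow) = 32×2.2800×10^7/(π×65.34) = 3.554×10^6 mm³.
d = 152.6 mm.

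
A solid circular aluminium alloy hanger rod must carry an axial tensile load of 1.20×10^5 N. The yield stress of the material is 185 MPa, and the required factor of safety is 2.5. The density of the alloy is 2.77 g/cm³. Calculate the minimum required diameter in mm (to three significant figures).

Allowable stress σ_allow = 185/2.5 = 74.00 MPa.
Required area A = F/σ_allow = 120000/74.00 = 1622 mm².
A = πd²/4 → d = √(4A/π) = 45.44 mm.

d = 45.4 mm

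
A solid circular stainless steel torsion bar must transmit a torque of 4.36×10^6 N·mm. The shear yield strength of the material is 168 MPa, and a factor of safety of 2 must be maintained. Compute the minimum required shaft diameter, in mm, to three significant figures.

Allowable shear stress τ_allow = 168/2 = 84.00 MPa.
For a solid shaft τ = 16T/(πd³), so d³ = 16T/(π τ_allow) = 16×4360000/(π×84.00) = 264300 mm³.
d = (264300)^(1/3) = 64.18 mm.

d = 64.2 mm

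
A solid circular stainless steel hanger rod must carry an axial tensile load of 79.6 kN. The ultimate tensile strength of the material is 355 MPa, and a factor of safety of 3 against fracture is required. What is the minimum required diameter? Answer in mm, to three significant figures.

Allowable stress σ_allow = 355/3 = 118.3 MPa.
Required area A = F/σ_allow = 79600/118.3 = 672.7 mm².
A = πd²/4 → d = √(4A/π) = 29.27 mm.

d = 29.3 mm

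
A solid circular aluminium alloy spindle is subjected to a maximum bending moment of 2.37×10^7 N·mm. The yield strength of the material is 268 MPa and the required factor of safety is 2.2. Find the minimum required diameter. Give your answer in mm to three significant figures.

d = 126 mm

σ_allow = 268/2.2 = 121.8 MPa.
For a solid circular section σ = 32M/(πd³), so d³ = 32M/(π σ_allow) = 32×2.3700×10^7/(π×121.8) = 1.982×10^6 mm³.
d = 125.6 mm.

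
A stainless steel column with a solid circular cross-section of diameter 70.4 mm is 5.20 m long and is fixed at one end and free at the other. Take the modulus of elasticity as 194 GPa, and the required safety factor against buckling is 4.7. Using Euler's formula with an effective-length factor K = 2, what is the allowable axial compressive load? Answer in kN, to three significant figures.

P_allow = 4.54 kN

I = πd⁴/64 = π×70.4⁴/64 = 1.206×10^6 mm⁴.
Effective length L_e = KL = 2×5.20 m = 10400 mm.
Euler critical load P_cr = π²EI/L_e² = π²×194000×1.206×10^6/10400² = 21340 N.
P_allow = P_cr/n = 21340/4.7 = 4541 N.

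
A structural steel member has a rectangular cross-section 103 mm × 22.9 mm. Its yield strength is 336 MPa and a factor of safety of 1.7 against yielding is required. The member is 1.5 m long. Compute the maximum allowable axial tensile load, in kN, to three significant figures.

σ_allow = 336/1.7 = 197.6 MPa.
A = 103×22.9 = 2359 mm².
F_allow = σ_allow × A = 197.6×2359 = 466200 N.

F_allow = 466 kN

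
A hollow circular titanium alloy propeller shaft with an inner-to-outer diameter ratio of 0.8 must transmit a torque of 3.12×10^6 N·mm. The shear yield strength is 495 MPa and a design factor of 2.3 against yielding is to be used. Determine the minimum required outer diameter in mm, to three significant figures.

d_o = 50.0 mm

τ_allow = 495/2.3 = 215.2 MPa.
For a hollow shaft τ = 16T/[πd_o³(1−k⁴)] with k = 0.8, so 1−k⁴ = 0.5904.
d_o³ = 16T/[π τ_allow (1−k⁴)] = 16×3120000/(π×215.2×0.5904) = 125100 mm³.
d_o = 50.01 mm.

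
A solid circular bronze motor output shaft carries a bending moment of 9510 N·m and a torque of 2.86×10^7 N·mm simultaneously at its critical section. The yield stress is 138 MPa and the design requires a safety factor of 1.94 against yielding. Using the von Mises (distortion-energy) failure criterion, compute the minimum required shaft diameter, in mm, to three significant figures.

d = 156 mm

σ_allow = σ_y/n = 138/1.94 = 71.13 MPa.
For a solid shaft σ_b = 32M/(πd³) and τ = 16T/(πd³), so the von Mises stress is σ' = (16/πd³)·√(4M²+3T²).
√(4M²+3T²) = √(4×(9.510×10^6)² + 3×(2.860×10^7)²) = 5.306×10^7 N·mm.
d³ = 16×5.306×10^7/(π×71.13) = 3.799×10^6 mm³.
d = 156.0 mm.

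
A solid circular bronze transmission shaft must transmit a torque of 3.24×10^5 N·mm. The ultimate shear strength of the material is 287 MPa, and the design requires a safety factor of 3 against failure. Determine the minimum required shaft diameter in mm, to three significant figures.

Allowable shear stress τ_allow = 287/3 = 95.67 MPa.
For a solid shaft τ = 16T/(πd³), so d³ = 16T/(π τ_allow) = 16×324000/(π×95.67) = 17250 mm³.
d = (17250)^(1/3) = 25.84 mm.

d = 25.8 mm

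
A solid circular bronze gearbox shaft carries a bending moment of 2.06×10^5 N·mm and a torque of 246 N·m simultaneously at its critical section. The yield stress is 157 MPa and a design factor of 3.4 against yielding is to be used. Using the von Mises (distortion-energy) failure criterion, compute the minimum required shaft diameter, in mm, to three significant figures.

σ_allow = σ_y/n = 157/3.4 = 46.18 MPa.
For a solid shaft σ_b = 32M/(πd³) and τ = 16T/(πd³), so the von Mises stress is σ' = (16/πd³)·√(4M²+3T²).
√(4M²+3T²) = √(4×(206000)² + 3×(246000)²) = 592700 N·mm.
d³ = 16×592700/(π×46.18) = 65370 mm³.
d = 40.28 mm.

d = 40.3 mm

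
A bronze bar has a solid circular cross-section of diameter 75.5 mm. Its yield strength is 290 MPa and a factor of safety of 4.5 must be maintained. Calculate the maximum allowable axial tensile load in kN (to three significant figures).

F_allow = 289 kN

σ_allow = 290/4.5 = 64.44 MPa.
A = πd²/4 = π×75.5²/4 = 4477 mm².
F_allow = σ_allow × A = 64.44×4477 = 288500 N.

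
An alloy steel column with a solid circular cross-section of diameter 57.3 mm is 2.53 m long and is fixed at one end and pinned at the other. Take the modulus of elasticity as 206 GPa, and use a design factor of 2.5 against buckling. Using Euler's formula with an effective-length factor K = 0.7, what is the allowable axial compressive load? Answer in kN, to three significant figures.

P_allow = 137 kN

I = πd⁴/64 = π×57.3⁴/64 = 529200 mm⁴.
Effective length L_e = KL = 0.7×2.53 m = 1771 mm.
Euler critical load P_cr = π²EI/L_e² = π²×206000×529200/1771² = 343000 N.
P_allow = P_cr/n = 343000/2.5 = 137200 N.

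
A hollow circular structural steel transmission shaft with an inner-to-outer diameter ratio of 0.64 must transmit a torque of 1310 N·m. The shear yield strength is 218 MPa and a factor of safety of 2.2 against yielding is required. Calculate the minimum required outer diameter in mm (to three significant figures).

d_o = 43.3 mm

τ_allow = 218/2.2 = 99.09 MPa.
For a hollow shaft τ = 16T/[πd_o³(1−k⁴)] with k = 0.64, so 1−k⁴ = 0.8322.
d_o³ = 16T/[π τ_allow (1−k⁴)] = 16×1310000/(π×99.09×0.8322) = 80900 mm³.
d_o = 43.25 mm.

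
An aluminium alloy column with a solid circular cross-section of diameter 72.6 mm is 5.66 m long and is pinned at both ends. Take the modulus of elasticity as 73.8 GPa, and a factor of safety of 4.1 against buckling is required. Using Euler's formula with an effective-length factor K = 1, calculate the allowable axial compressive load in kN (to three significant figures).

I = πd⁴/64 = π×72.6⁴/64 = 1.364×10^6 mm⁴.
Effective length L_e = KL = 1×5.66 m = 5660 mm.
Euler critical load P_cr = π²EI/L_e² = π²×73800×1.364×10^6/5660² = 31010 N.
P_allow = P_cr/n = 31010/4.1 = 7562 N.

P_allow = 7.56 kN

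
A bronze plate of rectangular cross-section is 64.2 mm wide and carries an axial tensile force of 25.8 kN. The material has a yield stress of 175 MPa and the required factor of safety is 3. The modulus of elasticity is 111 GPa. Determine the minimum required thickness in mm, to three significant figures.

t = 6.89 mm

σ_allow = 175/3 = 58.33 MPa.
Required area A = F/σ_allow = 25800/58.33 = 442.3 mm².
t = A/w = 442.3/64.2 = 6.889 mm.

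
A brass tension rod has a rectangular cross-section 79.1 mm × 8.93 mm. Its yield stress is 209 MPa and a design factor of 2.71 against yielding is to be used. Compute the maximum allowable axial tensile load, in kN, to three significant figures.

F_allow = 54.5 kN

σ_allow = 209/2.71 = 77.12 MPa.
A = 79.1×8.93 = 706.4 mm².
F_allow = σ_allow × A = 77.12×706.4 = 54480 N.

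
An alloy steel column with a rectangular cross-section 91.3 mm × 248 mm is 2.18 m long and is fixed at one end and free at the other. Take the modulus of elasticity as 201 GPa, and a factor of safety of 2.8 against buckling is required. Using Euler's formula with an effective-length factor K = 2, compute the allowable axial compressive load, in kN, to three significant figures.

Buckling occurs about the weak axis: I_min = h·b³/12 = 248×91.3³/12 = 1.573×10^7 mm⁴ (b = 91.3 mm is the smaller dimension).
Effective length L_e = KL = 2×2.18 m = 4360 mm.
Euler critical load P_cr = π²EI/L_e² = π²×201000×1.573×10^7/4360² = 1.641×10^6 N.
P_allow = P_cr/n = 1.641×10^6/2.8 = 586200 N.

P_allow = 586 kN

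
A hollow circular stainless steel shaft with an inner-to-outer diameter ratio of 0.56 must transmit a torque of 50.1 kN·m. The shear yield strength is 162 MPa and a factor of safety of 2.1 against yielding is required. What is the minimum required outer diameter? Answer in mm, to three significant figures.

τ_allow = 162/2.1 = 77.14 MPa.
For a hollow shaft τ = 16T/[πd_o³(1−k⁴)] with k = 0.56, so 1−k⁴ = 0.9017.
d_o³ = 16T/[π τ_allow (1−k⁴)] = 16×5.0100×10^7/(π×77.14×0.9017) = 3.668×10^6 mm³.
d_o = 154.2 mm.

d_o = 154 mm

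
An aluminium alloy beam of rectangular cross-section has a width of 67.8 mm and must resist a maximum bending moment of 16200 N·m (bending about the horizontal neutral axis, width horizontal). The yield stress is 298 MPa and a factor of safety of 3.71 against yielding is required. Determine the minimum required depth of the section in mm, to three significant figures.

σ_allow = 298/3.71 = 80.32 MPa.
For a rectangular section σ = 6M/(bh²), so h² = 6M/(b σ_allow) = 6×1.6200×10^7/(67.8×80.32) = 17850 mm².
h = 133.6 mm.

h = 134 mm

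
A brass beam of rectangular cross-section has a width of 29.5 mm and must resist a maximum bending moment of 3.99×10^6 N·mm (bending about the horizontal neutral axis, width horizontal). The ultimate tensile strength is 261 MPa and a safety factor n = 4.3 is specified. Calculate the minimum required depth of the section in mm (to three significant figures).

σ_allow = 261/4.3 = 60.70 MPa.
For a rectangular section σ = 6M/(bh²), so h² = 6M/(b σ_allow) = 6×3990000/(29.5×60.70) = 13370 mm².
h = 115.6 mm.

h = 116 mm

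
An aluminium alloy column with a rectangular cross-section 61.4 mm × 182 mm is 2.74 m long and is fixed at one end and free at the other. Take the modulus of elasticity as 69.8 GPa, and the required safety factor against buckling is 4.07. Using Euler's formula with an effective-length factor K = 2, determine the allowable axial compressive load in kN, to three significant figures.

Buckling occurs about the weak axis: I_min = h·b³/12 = 182×61.4³/12 = 3.511×10^6 mm⁴ (b = 61.4 mm is the smaller dimension).
Effective length L_e = KL = 2×2.74 m = 5480 mm.
Euler critical load P_cr = π²EI/L_e² = π²×69800×3.511×10^6/5480² = 80540 N.
P_allow = P_cr/n = 80540/4.07 = 19790 N.

P_allow = 19.8 kN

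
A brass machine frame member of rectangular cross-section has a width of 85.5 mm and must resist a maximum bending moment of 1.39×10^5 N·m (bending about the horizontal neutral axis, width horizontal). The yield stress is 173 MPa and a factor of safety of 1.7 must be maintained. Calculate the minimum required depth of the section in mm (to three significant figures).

h = 310 mm

σ_allow = 173/1.7 = 101.8 MPa.
For a rectangular section σ = 6M/(bh²), so h² = 6M/(b σ_allow) = 6×1.3900×10^8/(85.5×101.8) = 95850 mm².
h = 309.6 mm.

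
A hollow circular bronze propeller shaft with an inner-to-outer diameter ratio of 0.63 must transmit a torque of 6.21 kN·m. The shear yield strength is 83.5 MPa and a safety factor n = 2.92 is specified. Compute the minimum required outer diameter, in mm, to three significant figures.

d_o = 109 mm

τ_allow = 83.5/2.92 = 28.60 MPa.
For a hollow shaft τ = 16T/[πd_o³(1−k⁴)] with k = 0.63, so 1−k⁴ = 0.8425.
d_o³ = 16T/[π τ_allow (1−k⁴)] = 16×6210000/(π×28.60×0.8425) = 1.313×10^6 mm³.
d_o = 109.5 mm.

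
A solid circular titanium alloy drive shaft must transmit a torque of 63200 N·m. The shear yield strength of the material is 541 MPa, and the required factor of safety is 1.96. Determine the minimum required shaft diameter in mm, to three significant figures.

d = 105 mm

Allowable shear stress τ_allow = 541/1.96 = 276.0 MPa.
For a solid shaft τ = 16T/(πd³), so d³ = 16T/(π τ_allow) = 16×6.3200×10^7/(π×276.0) = 1.166×10^6 mm³.
d = (1.166×10^6)^(1/3) = 105.3 mm.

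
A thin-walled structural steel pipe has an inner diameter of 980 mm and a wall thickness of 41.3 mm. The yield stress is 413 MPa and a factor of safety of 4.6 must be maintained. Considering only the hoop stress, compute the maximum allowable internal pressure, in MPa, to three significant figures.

σ_allow = 413/4.6 = 89.78 MPa.
σ_h = pD/(2t) → p_allow = 2σ_allow t/D = 2×89.78×41.3/980 = 7.567 MPa.

p_allow = 7.57 MPa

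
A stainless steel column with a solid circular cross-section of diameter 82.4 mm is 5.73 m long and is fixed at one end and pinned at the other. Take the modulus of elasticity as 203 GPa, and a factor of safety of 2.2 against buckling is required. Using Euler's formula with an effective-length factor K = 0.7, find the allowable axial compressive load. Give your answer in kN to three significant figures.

I = πd⁴/64 = π×82.4⁴/64 = 2.263×10^6 mm⁴.
Effective length L_e = KL = 0.7×5.73 m = 4011 mm.
Euler critical load P_cr = π²EI/L_e² = π²×203000×2.263×10^6/4011² = 281800 N.
P_allow = P_cr/n = 281800/2.2 = 128100 N.

P_allow = 128 kN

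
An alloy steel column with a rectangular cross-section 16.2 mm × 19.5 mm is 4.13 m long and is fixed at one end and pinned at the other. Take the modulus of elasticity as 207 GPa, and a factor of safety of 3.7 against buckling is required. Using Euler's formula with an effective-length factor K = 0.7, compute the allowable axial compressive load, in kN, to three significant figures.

Buckling occurs about the weak axis: I_min = h·b³/12 = 19.5×16.2³/12 = 6909 mm⁴ (b = 16.2 mm is the smaller dimension).
Effective length L_e = KL = 0.7×4.13 m = 2891 mm.
Euler critical load P_cr = π²EI/L_e² = π²×207000×6909/2891² = 1689 N.
P_allow = P_cr/n = 1689/3.7 = 456.4 N.

P_allow = 0.456 kN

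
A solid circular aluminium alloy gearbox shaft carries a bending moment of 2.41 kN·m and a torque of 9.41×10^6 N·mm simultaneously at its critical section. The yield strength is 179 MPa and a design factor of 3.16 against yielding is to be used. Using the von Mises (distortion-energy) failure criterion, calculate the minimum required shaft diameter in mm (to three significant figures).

σ_allow = σ_y/n = 179/3.16 = 56.65 MPa.
For a solid shaft σ_b = 32M/(πd³) and τ = 16T/(πd³), so the von Mises stress is σ' = (16/πd³)·√(4M²+3T²).
√(4M²+3T²) = √(4×(2.410×10^6)² + 3×(9.410×10^6)²) = 1.700×10^7 N·mm.
d³ = 16×1.700×10^7/(π×56.65) = 1.528×10^6 mm³.
d = 115.2 mm.

d = 115 mm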